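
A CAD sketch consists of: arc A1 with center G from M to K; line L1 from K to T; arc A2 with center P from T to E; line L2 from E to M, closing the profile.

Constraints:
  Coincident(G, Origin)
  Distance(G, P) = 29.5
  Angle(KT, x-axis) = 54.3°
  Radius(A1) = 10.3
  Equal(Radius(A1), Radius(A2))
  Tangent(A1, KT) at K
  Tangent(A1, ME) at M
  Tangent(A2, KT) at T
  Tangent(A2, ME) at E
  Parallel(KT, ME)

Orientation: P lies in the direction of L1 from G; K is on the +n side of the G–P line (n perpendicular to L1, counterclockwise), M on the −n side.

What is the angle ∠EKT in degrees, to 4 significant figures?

34.93°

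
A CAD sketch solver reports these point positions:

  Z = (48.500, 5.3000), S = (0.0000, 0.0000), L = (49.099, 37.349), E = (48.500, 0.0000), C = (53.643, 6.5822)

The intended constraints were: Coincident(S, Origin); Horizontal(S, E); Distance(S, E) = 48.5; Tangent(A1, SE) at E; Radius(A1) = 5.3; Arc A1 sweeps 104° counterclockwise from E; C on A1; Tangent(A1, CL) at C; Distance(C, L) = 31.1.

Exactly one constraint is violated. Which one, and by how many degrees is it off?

Tangent(A1, CL) at C — off by 5.60°.

S = (0.00, 0.00) ✓; S.y = 0.00, E.y = 0.00 ✓; |SE| = 48.50 ✓; ∠(ZE, ES) = 90.00° ✓; |ZE| = 5.300 ✓; bearing(Z→C) − bearing(Z→E) = 104.0° ✓; |ZC| = 5.300 ✓; ∠(ZC, CL) = 95.60° ✗; |CL| = 31.10 ✓.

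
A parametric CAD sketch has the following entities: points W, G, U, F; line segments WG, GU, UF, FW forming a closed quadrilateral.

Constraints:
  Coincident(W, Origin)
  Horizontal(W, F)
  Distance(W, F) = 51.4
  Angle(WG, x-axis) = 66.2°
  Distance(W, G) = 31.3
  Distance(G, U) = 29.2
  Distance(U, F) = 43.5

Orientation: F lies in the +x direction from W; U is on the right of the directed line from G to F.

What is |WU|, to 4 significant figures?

7.902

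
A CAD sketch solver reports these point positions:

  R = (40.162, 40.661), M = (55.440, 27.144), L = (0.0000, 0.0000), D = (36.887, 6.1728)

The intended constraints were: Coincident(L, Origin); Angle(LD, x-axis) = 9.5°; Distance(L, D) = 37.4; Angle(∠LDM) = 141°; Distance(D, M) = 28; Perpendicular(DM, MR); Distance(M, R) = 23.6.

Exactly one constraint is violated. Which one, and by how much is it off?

Distance(M, R) = 23.6 — off by 3.20.

L = (0.00, 0.00) ✓; LD at 9.500° ✓; |LD| = 37.40 ✓; ∠LDM = 141.0° ✓; |DM| = 28.00 ✓; ∠(DM, MR) = 90.00° ✓; |MR| = 20.40 ✗.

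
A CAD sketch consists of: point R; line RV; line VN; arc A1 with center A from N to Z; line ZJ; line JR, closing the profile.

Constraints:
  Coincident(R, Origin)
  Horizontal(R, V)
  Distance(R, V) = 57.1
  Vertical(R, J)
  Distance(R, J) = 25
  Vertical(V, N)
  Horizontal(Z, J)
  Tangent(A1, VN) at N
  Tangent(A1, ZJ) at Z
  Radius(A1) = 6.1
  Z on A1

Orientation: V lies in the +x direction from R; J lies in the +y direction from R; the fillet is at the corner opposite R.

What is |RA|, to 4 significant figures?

54.39

R and J share the same x with |RJ| = 25.0 and J on the +y side, so J = (0.000, 25.00). The virtual corner opposite R is at (57.10, 25.00). Tangency of A1 to VN means the radius AN is perpendicular to VN and since A1 is tangent to ZJ there, AZ ⟂ ZJ, with radius 6.1, so the center A sits 6.1 in from both sides at A = (51.00, 18.90). Then |RA| = |A − R| = 54.39.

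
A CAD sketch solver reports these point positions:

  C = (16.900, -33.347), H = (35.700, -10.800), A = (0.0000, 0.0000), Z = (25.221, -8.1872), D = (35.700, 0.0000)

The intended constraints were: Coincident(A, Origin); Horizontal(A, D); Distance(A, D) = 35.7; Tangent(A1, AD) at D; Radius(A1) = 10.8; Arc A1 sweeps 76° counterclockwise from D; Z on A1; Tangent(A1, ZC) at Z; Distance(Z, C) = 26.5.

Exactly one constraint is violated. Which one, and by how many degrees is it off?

Tangent(A1, ZC) at Z — off by 4.30°.

A = (0.00, 0.00) ✓; A.y = 0.00, D.y = 0.00 ✓; |AD| = 35.70 ✓; ∠(HD, DA) = 90.00° ✓; |HD| = 10.80 ✓; bearing(H→Z) − bearing(H→D) = 76.00° ✓; |HZ| = 10.80 ✓; ∠(HZ, ZC) = 94.30° ✗; |ZC| = 26.50 ✓.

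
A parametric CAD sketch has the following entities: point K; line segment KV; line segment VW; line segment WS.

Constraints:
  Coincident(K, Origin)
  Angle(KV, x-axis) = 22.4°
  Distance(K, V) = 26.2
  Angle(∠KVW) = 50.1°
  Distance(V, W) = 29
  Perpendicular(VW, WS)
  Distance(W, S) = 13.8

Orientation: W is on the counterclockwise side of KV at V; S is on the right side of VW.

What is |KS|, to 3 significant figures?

36.0

K is at the origin; KV runs at 22.4° with length 26.2, so V = 26.2·(cos 22.4°, sin 22.4°) = (24.2, 9.98). ∠KVW = 50.1°, so VW runs at 22.4° + (180° − 50.1°) = 152° from the x-axis; with |VW| = 29.0, W = V + 29.0·(cos 152°, sin 152°) = (-1.45, 23.5). The perpendicularity gives WS at right angles to VW; with |WS| = 13.8 on the right of VW, S = W + 13.8·(0.465, 0.885) = (4.96, 35.7). Then |KS| = |S − K| = 36.0.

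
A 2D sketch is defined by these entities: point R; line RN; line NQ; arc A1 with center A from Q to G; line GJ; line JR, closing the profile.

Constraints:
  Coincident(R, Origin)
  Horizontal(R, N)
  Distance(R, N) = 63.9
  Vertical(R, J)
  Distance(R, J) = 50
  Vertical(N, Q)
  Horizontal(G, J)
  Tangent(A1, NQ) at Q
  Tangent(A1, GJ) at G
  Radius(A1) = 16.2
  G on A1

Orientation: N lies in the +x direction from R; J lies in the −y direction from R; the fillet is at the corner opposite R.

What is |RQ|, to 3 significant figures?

72.3

R is at the origin; RN is horizontal with |RN| = 63.9 and N on the +x side, so N = (63.9, 0.00). R and J share the same x with |RJ| = 50.0 and J on the −y side, so J = (0.00, -50.0). The virtual corner opposite R is at (63.9, -50.0). A1 meets NQ tangentially, so AQ is at right angles to NQ and tangency of A1 to GJ means the radius AG is perpendicular to GJ, with radius 16.2, so the center A sits 16.2 in from both sides at A = (47.7, -33.8). That places the tangent points at Q = (63.9, -33.8) on NQ and G = (47.7, -50.0) on GJ. Then |RQ| = |Q − R| = 72.3.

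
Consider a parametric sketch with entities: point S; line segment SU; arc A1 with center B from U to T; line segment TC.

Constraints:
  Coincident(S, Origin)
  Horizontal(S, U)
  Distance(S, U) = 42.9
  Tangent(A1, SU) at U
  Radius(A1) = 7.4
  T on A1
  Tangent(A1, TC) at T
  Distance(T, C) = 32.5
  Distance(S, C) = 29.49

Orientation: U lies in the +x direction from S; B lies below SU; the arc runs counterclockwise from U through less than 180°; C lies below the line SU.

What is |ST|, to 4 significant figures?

37.68

Checks: S = (0.00, 0.00) ✓; ∠(BU, US) = 90.00° ✓; |BT| = 7.400 ✓; ∠(BT, TC) = 90.00° ✓; |TC| = 32.50 ✓; |SC| = 29.49 ✓.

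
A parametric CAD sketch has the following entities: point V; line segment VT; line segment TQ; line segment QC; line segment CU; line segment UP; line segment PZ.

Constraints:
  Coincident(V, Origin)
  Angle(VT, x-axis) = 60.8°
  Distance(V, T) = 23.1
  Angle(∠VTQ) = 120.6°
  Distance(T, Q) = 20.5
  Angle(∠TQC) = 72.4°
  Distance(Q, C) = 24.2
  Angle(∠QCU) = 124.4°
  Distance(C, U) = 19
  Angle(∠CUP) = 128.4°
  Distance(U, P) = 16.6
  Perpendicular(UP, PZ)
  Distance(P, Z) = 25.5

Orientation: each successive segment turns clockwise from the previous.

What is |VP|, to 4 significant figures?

6.925

V is at the origin; VT runs at 60.8° with length 23.1, so T = (11.27, 20.16). ∠VTQ = 120.6° gives TQ at 1.400° from the x-axis; with |TQ| = 20.5, Q = (31.76, 20.67). ∠TQC = 72.4° gives QC at -106.2° from the x-axis; with |QC| = 24.2, C = (25.01, -2.574). ∠QCU = 124.4° gives CU at -161.8° from the x-axis; with |CU| = 19.0, U = (6.962, -8.508). ∠CUP = 128.4° gives UP at 146.6° from the x-axis; with |UP| = 16.6, P = (-6.896, 0.6299). Then |VP| = |P − V| = 6.925.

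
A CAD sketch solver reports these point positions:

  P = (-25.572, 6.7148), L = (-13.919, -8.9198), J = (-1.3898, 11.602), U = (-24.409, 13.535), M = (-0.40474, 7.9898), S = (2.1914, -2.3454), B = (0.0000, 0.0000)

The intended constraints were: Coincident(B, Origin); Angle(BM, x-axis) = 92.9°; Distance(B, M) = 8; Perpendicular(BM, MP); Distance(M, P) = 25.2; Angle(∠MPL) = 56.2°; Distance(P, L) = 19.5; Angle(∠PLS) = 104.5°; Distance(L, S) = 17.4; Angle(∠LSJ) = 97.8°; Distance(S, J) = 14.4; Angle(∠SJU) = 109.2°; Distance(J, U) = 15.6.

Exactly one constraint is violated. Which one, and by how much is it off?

Distance(J, U) = 15.6 — off by 7.50.

B = (0.00, 0.00) ✓; BM at 92.90° ✓; |BM| = 8.000 ✓; ∠(BM, MP) = 90.00° ✓; |MP| = 25.20 ✓; ∠MPL = 56.20° ✓; |PL| = 19.50 ✓; ∠PLS = 104.5° ✓; |LS| = 17.40 ✓; ∠LSJ = 97.80° ✓; |SJ| = 14.40 ✓; ∠SJU = 109.2° ✓; |JU| = 23.10 ✗.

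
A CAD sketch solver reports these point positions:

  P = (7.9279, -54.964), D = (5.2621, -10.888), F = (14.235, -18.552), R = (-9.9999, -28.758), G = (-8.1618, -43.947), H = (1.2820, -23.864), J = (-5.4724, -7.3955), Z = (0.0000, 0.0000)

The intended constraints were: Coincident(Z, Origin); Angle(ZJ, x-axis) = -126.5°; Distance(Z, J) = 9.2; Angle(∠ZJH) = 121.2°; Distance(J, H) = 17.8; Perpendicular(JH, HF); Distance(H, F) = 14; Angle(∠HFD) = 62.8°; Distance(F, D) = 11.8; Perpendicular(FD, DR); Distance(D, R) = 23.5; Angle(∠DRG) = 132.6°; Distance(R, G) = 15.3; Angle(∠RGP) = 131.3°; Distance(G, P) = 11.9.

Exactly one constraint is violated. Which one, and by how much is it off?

Distance(G, P) = 11.9 — off by 7.60.

Z = (0.00, 0.00) ✓; ZJ at -126.5° ✓; |ZJ| = 9.200 ✓; ∠ZJH = 121.2° ✓; |JH| = 17.80 ✓; ∠(JH, HF) = 90.00° ✓; |HF| = 14.00 ✓; ∠HFD = 62.80° ✓; |FD| = 11.80 ✓; ∠(FD, DR) = 90.00° ✓; |DR| = 23.50 ✓; ∠DRG = 132.6° ✓; |RG| = 15.30 ✓; ∠RGP = 131.3° ✓; |GP| = 19.50 ✗.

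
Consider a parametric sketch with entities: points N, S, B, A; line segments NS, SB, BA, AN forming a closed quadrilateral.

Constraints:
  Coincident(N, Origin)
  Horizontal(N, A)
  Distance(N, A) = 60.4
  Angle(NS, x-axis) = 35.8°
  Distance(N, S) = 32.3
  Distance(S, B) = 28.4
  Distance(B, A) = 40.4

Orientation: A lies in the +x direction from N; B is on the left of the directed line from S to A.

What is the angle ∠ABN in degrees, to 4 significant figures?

70.24°

Checks: |SB| = 28.40 ✓; |BA| = 40.40 ✓.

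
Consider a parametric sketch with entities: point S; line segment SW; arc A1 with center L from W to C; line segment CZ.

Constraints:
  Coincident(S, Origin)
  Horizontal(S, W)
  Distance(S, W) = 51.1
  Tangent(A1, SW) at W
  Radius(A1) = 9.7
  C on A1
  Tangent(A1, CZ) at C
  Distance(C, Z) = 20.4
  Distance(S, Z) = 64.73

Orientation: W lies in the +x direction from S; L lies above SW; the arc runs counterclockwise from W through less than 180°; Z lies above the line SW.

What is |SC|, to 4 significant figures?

61.71

Checks: S = (0.00, 0.00) ✓; |LC| = 9.700 ✓; ∠(LC, CZ) = 90.00° ✓; |CZ| = 20.40 ✓; |SZ| = 64.73 ✓.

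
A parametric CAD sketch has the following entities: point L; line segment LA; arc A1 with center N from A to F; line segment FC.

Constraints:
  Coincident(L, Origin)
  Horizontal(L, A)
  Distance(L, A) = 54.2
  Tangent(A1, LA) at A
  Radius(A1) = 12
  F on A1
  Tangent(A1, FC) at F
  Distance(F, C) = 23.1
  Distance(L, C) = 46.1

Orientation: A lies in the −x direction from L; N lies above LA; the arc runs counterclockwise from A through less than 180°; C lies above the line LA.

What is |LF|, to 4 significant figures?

43.63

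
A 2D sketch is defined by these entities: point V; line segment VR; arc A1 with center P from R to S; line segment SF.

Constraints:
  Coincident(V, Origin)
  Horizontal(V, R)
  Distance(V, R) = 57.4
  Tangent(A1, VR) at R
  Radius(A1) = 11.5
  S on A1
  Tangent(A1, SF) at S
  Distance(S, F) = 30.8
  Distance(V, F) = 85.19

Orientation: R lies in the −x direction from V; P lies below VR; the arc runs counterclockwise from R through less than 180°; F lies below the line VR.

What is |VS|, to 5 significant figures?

69.126

Checks: |PS| = 11.50 ✓; ∠(PS, SF) = 90.00° ✓; |SF| = 30.80 ✓; |VF| = 85.19 ✓.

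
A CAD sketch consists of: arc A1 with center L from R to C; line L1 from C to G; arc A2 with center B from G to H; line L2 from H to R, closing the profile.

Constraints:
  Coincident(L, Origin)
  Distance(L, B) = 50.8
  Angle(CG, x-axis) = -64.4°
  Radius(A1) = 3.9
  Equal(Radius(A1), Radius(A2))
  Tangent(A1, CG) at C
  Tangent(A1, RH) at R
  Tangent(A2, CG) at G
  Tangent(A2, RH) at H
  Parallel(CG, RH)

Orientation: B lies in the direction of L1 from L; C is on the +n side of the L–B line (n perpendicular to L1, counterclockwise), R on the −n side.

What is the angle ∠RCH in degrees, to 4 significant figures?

81.27°

The slot axis is L1's direction at -64.4°, so u = (cos -64.4°, sin -64.4°) = (0.4321, -0.9018) and n = (−sin -64.4°, cos -64.4°) = (0.9018, 0.4321). L is at the origin and B lies 50.8 along u from L, so B = 50.8·u = (21.95, -45.81). Tangency of A1 to both parallel lines with radius 3.9 puts C and R at L ± 3.9·n: C = (3.517, 1.685), R = (-3.517, -1.685). Equal radii place G and H the same way about B: G = B + 3.9·n = (25.47, -44.13), H = B − 3.9·n = (18.43, -47.50). Then cos ∠RCH = CR·CH / (|CR||CH|), giving 81.27°.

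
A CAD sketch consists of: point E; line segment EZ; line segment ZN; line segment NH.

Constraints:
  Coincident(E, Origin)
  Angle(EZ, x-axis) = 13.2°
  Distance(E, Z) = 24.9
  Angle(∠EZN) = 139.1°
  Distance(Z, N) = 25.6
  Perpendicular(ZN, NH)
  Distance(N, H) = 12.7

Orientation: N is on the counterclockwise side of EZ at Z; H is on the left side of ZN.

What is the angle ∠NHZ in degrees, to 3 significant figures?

63.6°

E is at the origin; EZ runs at 13.2° with length 24.9, so Z = 24.9·(cos 13.2°, sin 13.2°) = (24.2, 5.69). ∠EZN = 139.1°, so ZN runs at 13.2° + (180° − 139.1°) = 54.1° from the x-axis; with |ZN| = 25.6, N = Z + 25.6·(cos 54.1°, sin 54.1°) = (39.3, 26.4). ZN ⟂ NH; with |NH| = 12.7 on the left of ZN, H = N + 12.7·(-0.810, 0.586) = (29.0, 33.9). Then cos ∠NHZ = HN·HZ / (|HN||HZ|), giving 63.6°.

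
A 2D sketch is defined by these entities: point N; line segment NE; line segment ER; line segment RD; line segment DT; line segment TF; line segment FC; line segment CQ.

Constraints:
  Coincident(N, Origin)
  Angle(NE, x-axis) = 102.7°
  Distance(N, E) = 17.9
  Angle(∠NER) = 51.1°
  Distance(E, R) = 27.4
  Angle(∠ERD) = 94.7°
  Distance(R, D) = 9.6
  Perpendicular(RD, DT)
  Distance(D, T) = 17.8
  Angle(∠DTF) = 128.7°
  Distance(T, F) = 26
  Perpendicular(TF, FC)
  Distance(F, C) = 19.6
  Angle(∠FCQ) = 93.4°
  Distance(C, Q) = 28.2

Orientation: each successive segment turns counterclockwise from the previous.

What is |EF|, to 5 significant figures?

10.811

RD is perpendicular to DT, so DT runs at 46.900°; with |DT| = 17.8, T = (-1.7829, 2.4263). ∠DTF = 128.7° gives TF at 98.200° from the x-axis; with |TF| = 26.0, F = (-5.4912, 28.161). Then |EF| = |F − E| = 10.811.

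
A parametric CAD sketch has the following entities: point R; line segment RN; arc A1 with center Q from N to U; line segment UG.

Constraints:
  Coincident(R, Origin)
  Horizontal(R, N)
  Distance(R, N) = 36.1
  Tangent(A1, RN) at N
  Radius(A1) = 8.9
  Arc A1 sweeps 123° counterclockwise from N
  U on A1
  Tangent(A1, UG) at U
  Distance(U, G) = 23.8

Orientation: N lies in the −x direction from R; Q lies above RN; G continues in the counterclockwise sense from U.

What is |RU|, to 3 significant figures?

31.8

Since A1 is tangent to RN there, QN ⟂ RN, so Q = N + (0, 8.9) = (-36.1, 8.90). On A1, N sits at bearing -90° from Q; a 123° counterclockwise sweep puts U at bearing 33°, so U = Q + 8.9·(cos 33°, sin 33°) = (-28.6, 13.7). Then |RU| = |U − R| = 31.8.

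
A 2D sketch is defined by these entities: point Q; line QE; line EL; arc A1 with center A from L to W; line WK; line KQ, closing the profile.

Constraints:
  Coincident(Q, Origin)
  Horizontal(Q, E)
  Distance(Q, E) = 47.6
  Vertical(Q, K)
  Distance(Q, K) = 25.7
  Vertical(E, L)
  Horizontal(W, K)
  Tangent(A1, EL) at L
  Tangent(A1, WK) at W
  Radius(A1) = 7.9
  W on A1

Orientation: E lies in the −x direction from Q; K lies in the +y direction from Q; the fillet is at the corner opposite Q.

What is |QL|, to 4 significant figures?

50.82

The virtual corner opposite Q is at (-47.60, 25.70). Tangency of A1 to EL means the radius AL is perpendicular to EL and since A1 is tangent to WK there, AW ⟂ WK, with radius 7.9, so the center A sits 7.9 in from both sides at A = (-39.70, 17.80). That places the tangent points at L = (-47.60, 17.80) on EL and W = (-39.70, 25.70) on WK. Then |QL| = |L − Q| = 50.82.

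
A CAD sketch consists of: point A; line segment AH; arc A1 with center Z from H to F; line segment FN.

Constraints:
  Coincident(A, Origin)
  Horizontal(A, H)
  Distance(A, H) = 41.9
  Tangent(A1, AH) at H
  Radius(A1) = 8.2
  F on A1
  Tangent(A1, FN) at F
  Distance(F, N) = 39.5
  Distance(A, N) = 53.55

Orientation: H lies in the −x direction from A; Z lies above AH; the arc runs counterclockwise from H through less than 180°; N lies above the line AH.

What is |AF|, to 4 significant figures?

34.50

A is at the origin; A and H share the same y with |AH| = 41.9 and H on the −x side, so H = (-41.90, 0.000). The tangent condition forces ZH to be normal to AH, so Z = H + (0, 8.2) = (-41.90, 8.200). Since ZF ⟂ FN (tangency), |ZN| = √(8.2² + 39.5²) = 40.34 regardless of where F sits on A1. So N lies on both circle(A, 53.55) and circle(Z, 40.34); the above-AH intersection is N = (-27.57, 45.91). F is the foot of the tangent from N: F = (-33.80, 6.905).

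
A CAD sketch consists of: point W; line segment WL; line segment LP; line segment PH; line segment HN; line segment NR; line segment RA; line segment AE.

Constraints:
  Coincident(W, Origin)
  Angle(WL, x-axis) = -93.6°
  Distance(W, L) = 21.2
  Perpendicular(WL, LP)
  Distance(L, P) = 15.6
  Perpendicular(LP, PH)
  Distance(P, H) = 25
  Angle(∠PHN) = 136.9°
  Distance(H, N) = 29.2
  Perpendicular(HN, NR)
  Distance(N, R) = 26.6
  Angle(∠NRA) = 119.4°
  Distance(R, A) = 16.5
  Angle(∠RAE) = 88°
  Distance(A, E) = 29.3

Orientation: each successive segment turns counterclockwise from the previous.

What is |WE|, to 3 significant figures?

8.42

∠NRA = 119.4° gives RA at -79.9° from the x-axis; with |RA| = 16.5, A = (-20.4, -7.82). ∠RAE = 88.0° gives AE at 12.1° from the x-axis; with |AE| = 29.3, E = (8.25, -1.68). Then |WE| = |E − W| = 8.42.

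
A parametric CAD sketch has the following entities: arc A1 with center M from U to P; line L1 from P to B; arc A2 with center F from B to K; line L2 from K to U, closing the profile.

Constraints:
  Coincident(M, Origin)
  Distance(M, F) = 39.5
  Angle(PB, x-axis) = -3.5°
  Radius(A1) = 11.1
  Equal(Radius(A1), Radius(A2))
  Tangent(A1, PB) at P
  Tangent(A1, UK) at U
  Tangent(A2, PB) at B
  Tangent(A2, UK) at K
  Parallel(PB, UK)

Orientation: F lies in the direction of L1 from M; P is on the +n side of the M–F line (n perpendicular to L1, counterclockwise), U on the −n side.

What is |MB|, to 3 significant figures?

41.0

Tangency of A1 to both parallel lines with radius 11.1 puts P and U at M ± 11.1·n: P = (0.678, 11.1), U = (-0.678, -11.1). Equal radii place B and K the same way about F: B = F + 11.1·n = (40.1, 8.67), K = F − 11.1·n = (38.7, -13.5). Then |MB| = |B − M| = 41.0.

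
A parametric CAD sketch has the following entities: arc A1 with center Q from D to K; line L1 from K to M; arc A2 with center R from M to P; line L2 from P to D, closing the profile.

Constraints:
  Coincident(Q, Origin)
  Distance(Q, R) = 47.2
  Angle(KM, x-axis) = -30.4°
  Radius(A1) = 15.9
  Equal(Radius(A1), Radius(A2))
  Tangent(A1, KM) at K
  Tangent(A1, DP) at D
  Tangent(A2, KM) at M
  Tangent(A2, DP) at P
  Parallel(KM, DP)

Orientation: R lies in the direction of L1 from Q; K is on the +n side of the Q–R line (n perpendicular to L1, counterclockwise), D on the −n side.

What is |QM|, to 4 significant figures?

49.81

The slot axis is L1's direction at -30.4°, so u = (cos -30.4°, sin -30.4°) = (0.8625, -0.5060) and n = (−sin -30.4°, cos -30.4°) = (0.5060, 0.8625). Q is at the origin and R lies 47.2 along u from Q, so R = 47.2·u = (40.71, -23.88). Tangency of A1 to both parallel lines with radius 15.9 puts K and D at Q ± 15.9·n: K = (8.046, 13.71), D = (-8.046, -13.71). Equal radii place M and P the same way about R: M = R + 15.9·n = (48.76, -10.17), P = R − 15.9·n = (32.66, -37.60). Then |QM| = |M − Q| = 49.81.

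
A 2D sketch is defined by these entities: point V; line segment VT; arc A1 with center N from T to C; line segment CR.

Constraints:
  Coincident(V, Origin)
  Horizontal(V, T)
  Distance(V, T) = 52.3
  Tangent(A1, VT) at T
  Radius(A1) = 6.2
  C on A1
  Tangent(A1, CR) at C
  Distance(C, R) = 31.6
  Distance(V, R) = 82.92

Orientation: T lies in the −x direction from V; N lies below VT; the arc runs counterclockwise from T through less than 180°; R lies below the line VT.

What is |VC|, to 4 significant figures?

56.57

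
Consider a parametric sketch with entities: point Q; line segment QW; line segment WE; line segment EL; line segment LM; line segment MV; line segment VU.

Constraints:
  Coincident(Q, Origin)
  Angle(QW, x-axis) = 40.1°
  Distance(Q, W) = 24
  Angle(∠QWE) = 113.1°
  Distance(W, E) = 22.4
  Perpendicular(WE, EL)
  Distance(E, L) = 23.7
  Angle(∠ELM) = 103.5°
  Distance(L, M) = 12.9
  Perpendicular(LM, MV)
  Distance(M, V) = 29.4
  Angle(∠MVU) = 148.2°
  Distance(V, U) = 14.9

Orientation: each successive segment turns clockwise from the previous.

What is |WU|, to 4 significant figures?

17.76

LM ⟂ MV, so MV runs at 76.70°; with |MV| = 29.4, V = (21.88, 15.78). ∠MVU = 148.2° gives VU at 44.90° from the x-axis; with |VU| = 14.9, U = (32.43, 26.30). Then |WU| = |U − W| = 17.76.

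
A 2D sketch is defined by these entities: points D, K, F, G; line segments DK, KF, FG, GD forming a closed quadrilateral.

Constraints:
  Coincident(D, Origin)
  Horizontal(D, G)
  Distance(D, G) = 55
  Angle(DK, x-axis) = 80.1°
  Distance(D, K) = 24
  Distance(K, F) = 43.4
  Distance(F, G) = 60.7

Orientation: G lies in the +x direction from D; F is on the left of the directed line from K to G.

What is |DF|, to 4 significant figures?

65.14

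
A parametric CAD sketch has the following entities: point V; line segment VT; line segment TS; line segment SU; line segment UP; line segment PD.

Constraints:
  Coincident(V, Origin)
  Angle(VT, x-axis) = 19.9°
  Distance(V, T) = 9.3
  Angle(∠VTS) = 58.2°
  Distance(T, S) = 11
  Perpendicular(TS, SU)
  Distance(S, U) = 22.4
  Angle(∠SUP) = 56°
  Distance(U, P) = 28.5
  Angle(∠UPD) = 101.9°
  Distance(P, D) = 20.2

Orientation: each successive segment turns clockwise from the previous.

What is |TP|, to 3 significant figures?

14.2

V is at the origin; VT runs at 19.9° with length 9.3, so T = (8.74, 3.17). ∠VTS = 58.2° gives TS at -102° from the x-axis; with |TS| = 11.0, S = (6.48, -7.60). TS is perpendicular to SU, so SU runs at 168°; with |SU| = 22.4, U = (-15.4, -2.98). ∠SUP = 56.0° gives UP at 44.1° from the x-axis; with |UP| = 28.5, P = (5.02, 16.9). Then |TP| = |P − T| = 14.2.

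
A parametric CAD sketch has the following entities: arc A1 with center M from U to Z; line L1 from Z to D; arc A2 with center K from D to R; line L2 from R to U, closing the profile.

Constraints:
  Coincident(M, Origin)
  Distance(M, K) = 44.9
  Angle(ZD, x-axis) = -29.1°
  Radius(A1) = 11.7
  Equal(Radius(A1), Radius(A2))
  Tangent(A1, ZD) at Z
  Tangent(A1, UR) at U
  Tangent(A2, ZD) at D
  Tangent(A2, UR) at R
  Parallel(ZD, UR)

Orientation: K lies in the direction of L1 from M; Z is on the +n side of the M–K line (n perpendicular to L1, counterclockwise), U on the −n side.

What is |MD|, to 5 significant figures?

46.399

The slot axis is L1's direction at -29.1°, so u = (cos -29.1°, sin -29.1°) = (0.87377, -0.48634) and n = (−sin -29.1°, cos -29.1°) = (0.48634, 0.87377). M is at the origin and K lies 44.9 along u from M, so K = 44.9·u = (39.232, -21.836). Tangency of A1 to both parallel lines with radius 11.7 puts Z and U at M ± 11.7·n: Z = (5.6901, 10.223), U = (-5.6901, -10.223). Equal radii place D and R the same way about K: D = K + 11.7·n = (44.922, -11.613), R = K − 11.7·n = (33.542, -32.060). Then |MD| = |D − M| = 46.399.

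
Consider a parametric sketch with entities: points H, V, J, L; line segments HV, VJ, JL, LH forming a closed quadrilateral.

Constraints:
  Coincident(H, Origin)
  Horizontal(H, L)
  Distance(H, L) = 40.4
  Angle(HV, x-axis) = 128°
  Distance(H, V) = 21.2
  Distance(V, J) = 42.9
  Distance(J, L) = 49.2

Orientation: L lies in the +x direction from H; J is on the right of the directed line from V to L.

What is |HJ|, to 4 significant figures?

24.86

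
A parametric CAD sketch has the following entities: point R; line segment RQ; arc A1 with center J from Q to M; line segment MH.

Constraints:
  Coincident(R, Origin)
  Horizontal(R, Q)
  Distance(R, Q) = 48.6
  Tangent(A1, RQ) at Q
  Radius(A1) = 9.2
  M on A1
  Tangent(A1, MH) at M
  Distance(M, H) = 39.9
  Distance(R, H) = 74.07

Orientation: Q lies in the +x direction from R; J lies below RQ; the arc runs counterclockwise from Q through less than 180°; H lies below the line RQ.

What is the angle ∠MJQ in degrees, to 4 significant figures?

111.9°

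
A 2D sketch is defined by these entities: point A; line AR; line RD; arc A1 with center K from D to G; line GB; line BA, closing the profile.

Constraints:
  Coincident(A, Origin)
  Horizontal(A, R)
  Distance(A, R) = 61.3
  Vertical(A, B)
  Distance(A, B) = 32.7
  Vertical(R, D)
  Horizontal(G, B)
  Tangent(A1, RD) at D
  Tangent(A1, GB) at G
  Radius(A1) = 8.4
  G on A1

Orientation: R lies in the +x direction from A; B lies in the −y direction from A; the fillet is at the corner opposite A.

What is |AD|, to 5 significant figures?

65.941

A is at the origin; AR is horizontal with |AR| = 61.3 and R on the +x side, so R = (61.300, 0.0000). AB is vertical with |AB| = 32.7 and B on the −y side, so B = (0.0000, -32.700). The virtual corner opposite A is at (61.300, -32.700). Since A1 is tangent to RD there, KD ⟂ RD and since A1 is tangent to GB there, KG ⟂ GB, with radius 8.4, so the center K sits 8.4 in from both sides at K = (52.900, -24.300). That places the tangent points at D = (61.300, -24.300) on RD and G = (52.900, -32.700) on GB. Then |AD| = |D − A| = 65.941.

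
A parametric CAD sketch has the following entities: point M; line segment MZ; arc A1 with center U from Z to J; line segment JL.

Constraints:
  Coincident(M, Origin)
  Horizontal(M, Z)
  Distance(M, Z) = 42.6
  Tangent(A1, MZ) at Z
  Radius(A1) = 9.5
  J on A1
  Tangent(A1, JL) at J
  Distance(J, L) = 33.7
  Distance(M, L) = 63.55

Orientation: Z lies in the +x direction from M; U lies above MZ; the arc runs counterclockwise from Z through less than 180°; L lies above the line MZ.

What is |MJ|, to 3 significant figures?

53.1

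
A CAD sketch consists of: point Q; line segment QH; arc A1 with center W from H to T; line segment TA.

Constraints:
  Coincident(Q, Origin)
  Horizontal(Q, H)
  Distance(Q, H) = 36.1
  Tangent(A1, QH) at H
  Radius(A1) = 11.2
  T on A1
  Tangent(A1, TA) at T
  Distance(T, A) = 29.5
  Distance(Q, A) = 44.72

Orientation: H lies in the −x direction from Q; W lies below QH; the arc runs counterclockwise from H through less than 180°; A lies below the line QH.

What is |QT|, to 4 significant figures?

47.74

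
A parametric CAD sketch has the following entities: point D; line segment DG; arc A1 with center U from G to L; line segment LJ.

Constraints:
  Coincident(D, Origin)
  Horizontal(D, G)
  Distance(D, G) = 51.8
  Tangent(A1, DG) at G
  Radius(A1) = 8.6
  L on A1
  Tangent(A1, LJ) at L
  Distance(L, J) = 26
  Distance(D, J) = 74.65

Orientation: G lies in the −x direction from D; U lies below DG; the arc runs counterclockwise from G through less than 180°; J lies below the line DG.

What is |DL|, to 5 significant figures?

60.262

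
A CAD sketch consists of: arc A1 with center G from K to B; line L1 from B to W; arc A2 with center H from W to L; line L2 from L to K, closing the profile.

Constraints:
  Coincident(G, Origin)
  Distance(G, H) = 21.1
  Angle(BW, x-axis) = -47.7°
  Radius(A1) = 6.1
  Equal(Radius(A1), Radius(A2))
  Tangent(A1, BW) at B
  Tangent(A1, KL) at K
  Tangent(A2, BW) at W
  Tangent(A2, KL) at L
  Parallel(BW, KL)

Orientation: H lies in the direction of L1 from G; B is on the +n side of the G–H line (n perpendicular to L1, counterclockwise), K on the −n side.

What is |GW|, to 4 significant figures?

21.96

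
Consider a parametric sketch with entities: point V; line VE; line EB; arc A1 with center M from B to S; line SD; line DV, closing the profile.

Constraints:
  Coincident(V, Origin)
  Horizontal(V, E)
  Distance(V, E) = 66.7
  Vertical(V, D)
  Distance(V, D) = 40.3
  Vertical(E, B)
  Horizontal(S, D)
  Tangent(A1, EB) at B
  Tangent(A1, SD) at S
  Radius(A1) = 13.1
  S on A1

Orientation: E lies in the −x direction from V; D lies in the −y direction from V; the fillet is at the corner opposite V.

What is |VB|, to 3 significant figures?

72.0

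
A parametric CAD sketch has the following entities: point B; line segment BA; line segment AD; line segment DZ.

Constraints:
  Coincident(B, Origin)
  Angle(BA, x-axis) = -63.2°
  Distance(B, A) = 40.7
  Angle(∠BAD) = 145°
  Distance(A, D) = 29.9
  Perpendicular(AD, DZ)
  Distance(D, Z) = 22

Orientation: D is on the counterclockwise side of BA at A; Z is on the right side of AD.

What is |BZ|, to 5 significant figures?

77.816

B is at the origin; BA runs at -63.2° with length 40.7, so A = 40.7·(cos -63.2°, sin -63.2°) = (18.351, -36.328). ∠BAD = 145.0°, so AD runs at -63.2° + (180° − 145.0°) = -28.200° from the x-axis; with |AD| = 29.9, D = A + 29.9·(cos -28.200°, sin -28.200°) = (44.702, -50.458). AD is perpendicular to DZ; with |DZ| = 22.0 on the right of AD, Z = D + 22.0·(-0.47255, -0.88130) = (34.306, -69.846). Then |BZ| = |Z − B| = 77.816.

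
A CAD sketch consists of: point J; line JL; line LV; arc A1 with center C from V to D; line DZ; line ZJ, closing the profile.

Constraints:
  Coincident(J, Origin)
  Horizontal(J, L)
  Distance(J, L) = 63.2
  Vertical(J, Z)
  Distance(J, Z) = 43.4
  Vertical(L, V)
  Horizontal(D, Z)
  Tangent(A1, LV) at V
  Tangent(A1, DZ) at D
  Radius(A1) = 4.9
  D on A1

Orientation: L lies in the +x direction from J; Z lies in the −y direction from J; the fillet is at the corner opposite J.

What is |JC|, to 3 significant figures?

69.9

J is at the origin; J and L share the same y with |JL| = 63.2 and L on the +x side, so L = (63.2, 0.00). J and Z share the same x with |JZ| = 43.4 and Z on the −y side, so Z = (0.00, -43.4). The virtual corner opposite J is at (63.2, -43.4). The tangent condition forces CV to be normal to LV and A1 meets DZ tangentially, so CD is at right angles to DZ, with radius 4.9, so the center C sits 4.9 in from both sides at C = (58.3, -38.5). Then |JC| = |C − J| = 69.9.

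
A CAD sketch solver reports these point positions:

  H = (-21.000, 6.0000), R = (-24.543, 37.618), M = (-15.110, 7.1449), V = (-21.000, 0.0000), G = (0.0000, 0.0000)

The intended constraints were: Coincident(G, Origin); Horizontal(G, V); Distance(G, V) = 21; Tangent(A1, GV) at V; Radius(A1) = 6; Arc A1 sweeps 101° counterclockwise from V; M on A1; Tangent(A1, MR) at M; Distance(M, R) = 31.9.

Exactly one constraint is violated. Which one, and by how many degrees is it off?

Tangent(A1, MR) at M — off by 6.20°.

G = (0.00, 0.00) ✓; G.y = 0.00, V.y = 0.00 ✓; |GV| = 21.00 ✓; ∠(HV, VG) = 90.00° ✓; |HV| = 6.000 ✓; bearing(H→M) − bearing(H→V) = 101.0° ✓; |HM| = 6.000 ✓; ∠(HM, MR) = 83.80° ✗; |MR| = 31.90 ✓.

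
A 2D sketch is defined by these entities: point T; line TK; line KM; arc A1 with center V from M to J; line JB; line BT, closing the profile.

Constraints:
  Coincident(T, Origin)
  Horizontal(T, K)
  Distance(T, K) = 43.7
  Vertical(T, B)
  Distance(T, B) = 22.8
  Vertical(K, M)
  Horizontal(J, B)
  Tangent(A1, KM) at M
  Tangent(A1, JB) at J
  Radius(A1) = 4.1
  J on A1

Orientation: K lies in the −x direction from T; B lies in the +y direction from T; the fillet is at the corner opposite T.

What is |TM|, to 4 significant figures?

47.53

T is at the origin; T and K share the same y with |TK| = 43.7 and K on the −x side, so K = (-43.70, 0.000). T and B share the same x with |TB| = 22.8 and B on the +y side, so B = (0.000, 22.80). The virtual corner opposite T is at (-43.70, 22.80). A1 meets KM tangentially, so VM is at right angles to KM and tangency of A1 to JB means the radius VJ is perpendicular to JB, with radius 4.1, so the center V sits 4.1 in from both sides at V = (-39.60, 18.70). That places the tangent points at M = (-43.70, 18.70) on KM and J = (-39.60, 22.80) on JB. Then |TM| = |M − T| = 47.53.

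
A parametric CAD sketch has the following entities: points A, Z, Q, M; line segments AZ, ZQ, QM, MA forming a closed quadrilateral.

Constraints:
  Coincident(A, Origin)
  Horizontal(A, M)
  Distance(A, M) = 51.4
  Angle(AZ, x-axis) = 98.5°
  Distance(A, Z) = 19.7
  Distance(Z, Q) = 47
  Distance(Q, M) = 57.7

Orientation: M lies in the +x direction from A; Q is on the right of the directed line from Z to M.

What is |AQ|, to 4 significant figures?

27.39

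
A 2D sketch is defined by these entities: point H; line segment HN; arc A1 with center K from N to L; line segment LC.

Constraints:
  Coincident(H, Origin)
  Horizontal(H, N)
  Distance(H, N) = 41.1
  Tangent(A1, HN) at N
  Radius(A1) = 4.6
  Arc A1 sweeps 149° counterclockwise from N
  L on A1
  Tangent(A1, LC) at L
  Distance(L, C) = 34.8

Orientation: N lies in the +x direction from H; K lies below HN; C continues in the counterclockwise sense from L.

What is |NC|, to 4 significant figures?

38.14

H is at the origin; HN is horizontal with |HN| = 41.1 and N on the +x side, so N = (41.10, 0.000). Tangency of A1 to HN means the radius KN is perpendicular to HN, so K = N + (0, -4.6) = (41.10, -4.600). On A1, N sits at bearing 90° from K; a 149° counterclockwise sweep puts L at bearing 239°, so L = K + 4.6·(cos 239°, sin 239°) = (38.73, -8.543). Since A1 is tangent to LC there, KL ⟂ LC, so LC runs along (−sin 239°, cos 239°); with |LC| = 34.8, C = (68.56, -26.47). Then |NC| = |C − N| = 38.14.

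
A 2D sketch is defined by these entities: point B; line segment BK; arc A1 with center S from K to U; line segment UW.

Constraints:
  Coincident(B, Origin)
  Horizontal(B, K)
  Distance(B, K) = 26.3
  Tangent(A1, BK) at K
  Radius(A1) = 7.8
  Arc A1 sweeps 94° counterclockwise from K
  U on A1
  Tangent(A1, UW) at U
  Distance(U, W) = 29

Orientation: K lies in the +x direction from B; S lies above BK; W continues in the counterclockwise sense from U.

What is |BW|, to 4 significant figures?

49.16

On A1, K sits at bearing -90° from S; a 94° counterclockwise sweep puts U at bearing 4°, so U = S + 7.8·(cos 4°, sin 4°) = (34.08, 8.344). Since A1 is tangent to UW there, SU ⟂ UW, so UW runs along (−sin 4°, cos 4°); with |UW| = 29.0, W = (32.06, 37.27). Then |BW| = |W − B| = 49.16.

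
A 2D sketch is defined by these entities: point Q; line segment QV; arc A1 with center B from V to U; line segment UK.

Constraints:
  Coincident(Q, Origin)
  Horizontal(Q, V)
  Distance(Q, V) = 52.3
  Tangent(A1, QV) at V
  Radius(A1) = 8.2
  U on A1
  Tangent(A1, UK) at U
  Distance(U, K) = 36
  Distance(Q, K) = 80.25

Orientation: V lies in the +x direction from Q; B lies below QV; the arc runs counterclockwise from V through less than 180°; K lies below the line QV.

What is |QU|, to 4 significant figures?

47.89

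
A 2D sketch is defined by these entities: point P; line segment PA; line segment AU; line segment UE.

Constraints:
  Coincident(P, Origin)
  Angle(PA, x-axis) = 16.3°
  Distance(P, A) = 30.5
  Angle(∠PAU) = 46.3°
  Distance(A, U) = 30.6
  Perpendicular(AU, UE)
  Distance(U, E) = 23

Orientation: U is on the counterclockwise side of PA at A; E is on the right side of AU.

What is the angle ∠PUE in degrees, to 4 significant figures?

156.6°

P is at the origin; PA runs at 16.3° with length 30.5, so A = 30.5·(cos 16.3°, sin 16.3°) = (29.27, 8.560). ∠PAU = 46.3°, so AU runs at 16.3° + (180° − 46.3°) = 150.0° from the x-axis; with |AU| = 30.6, U = A + 30.6·(cos 150.0°, sin 150.0°) = (2.774, 23.86). The perpendicularity gives UE at right angles to AU; with |UE| = 23.0 on the right of AU, E = U + 23.0·(0.5000, 0.8660) = (14.27, 43.78). Then cos ∠PUE = UP·UE / (|UP||UE|), giving 156.6°.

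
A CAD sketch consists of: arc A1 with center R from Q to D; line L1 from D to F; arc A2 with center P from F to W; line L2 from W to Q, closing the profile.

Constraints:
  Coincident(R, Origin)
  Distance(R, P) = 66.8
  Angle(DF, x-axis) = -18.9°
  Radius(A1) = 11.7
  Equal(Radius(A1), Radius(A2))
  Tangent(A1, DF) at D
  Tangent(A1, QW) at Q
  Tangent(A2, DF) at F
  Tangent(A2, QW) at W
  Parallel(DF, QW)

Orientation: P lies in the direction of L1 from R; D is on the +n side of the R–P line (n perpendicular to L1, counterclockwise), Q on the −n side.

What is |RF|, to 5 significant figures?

67.817

The slot axis is L1's direction at -18.9°, so u = (cos -18.9°, sin -18.9°) = (0.94609, -0.32392) and n = (−sin -18.9°, cos -18.9°) = (0.32392, 0.94609). R is at the origin and P lies 66.8 along u from R, so P = 66.8·u = (63.199, -21.638). Tangency of A1 to both parallel lines with radius 11.7 puts D and Q at R ± 11.7·n: D = (3.7898, 11.069), Q = (-3.7898, -11.069). Equal radii place F and W the same way about P: F = P + 11.7·n = (66.988, -10.568), W = P − 11.7·n = (59.409, -32.707). Then |RF| = |F − R| = 67.817.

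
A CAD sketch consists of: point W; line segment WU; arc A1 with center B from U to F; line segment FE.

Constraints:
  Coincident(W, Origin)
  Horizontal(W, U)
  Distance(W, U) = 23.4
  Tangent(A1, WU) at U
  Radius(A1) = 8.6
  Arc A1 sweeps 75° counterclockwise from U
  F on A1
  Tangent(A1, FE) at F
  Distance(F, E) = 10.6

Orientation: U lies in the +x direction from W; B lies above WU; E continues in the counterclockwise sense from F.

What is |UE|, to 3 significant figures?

20.0

On A1, U sits at bearing -90° from B; a 75° counterclockwise sweep puts F at bearing -15°, so F = B + 8.6·(cos -15°, sin -15°) = (31.7, 6.37). A1 meets FE tangentially, so BF is at right angles to FE, so FE runs along (−sin -15°, cos -15°); with |FE| = 10.6, E = (34.5, 16.6). Then |UE| = |E − U| = 20.0.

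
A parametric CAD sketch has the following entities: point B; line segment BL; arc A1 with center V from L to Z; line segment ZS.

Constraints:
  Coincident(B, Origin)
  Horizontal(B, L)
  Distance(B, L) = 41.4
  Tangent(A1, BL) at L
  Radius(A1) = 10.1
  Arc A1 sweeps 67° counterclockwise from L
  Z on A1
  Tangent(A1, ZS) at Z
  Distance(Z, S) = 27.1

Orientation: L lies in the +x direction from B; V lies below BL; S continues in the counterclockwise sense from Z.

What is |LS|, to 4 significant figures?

36.91

B is at the origin; B and L share the same y with |BL| = 41.4 and L on the +x side, so L = (41.40, 0.000). The tangent condition forces VL to be normal to BL, so V = L + (0, -10.1) = (41.40, -10.10). On A1, L sits at bearing 90° from V; a 67° counterclockwise sweep puts Z at bearing 157°, so Z = V + 10.1·(cos 157°, sin 157°) = (32.10, -6.154). Since A1 is tangent to ZS there, VZ ⟂ ZS, so ZS runs along (−sin 157°, cos 157°); with |ZS| = 27.1, S = (21.51, -31.10). Then |LS| = |S − L| = 36.91.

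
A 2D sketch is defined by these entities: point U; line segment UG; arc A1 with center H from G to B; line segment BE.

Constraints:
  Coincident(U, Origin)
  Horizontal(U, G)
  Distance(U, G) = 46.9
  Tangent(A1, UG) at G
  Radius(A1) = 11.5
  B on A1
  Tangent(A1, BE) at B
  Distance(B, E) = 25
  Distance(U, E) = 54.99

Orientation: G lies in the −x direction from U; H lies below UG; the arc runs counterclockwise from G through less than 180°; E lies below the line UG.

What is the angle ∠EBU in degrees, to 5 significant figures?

68.826°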